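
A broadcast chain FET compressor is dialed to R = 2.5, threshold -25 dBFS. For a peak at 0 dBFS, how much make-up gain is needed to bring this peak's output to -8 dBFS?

7 dB

Without make-up, output = threshold + overshoot/2.5 = -25 + 10 = -15 dBFS.
Gap to target: 7 dB.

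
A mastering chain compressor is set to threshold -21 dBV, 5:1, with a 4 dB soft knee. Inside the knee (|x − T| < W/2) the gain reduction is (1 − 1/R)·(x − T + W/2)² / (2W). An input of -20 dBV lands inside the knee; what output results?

-20.9 dBV

x − T + W/2 = -20 − (-21) + 2 = 3.
GR = (1 − 1/5) × 3² / 8 = 0.8 × 9 / 8 = 0.9 dB.
Output = -20 − 0.9 = -20.9 dBV.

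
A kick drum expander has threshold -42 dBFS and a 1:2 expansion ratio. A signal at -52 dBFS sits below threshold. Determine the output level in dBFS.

-62 dBFS

The input is 10 dB below the -42 dBFS threshold.
A 1:2 expander multiplies undershoot by 2: 10 × 2 = 20 dB below threshold.
Output = -42 − 20 = -62 dBFS.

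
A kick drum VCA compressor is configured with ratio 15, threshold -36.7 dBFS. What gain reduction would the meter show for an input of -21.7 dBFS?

14 dB

Overshoot = -21.7 − (-36.7) = 15 dB.
A 15:1 ratio leaves 1 dB of that excess.
So the signal is attenuated by 15 − 1 = 14 dB.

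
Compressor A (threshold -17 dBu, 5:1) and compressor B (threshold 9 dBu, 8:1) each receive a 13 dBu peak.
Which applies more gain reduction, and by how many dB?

A: overshoot 30 dB → output overshoot 6 dB → GR 24 dB.
B: overshoot 4 dB → output overshoot 0.5 dB → GR 3.5 dB.
A reduces 20.5 dB more.

A, by 20.5 dB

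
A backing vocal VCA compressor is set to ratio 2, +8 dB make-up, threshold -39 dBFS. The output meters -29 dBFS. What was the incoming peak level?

Stripping the +8 dB make-up gives -37 dBFS at the gain stage.
Post-compression overshoot = -37 − (-39) = 2 dB.
Input overshoot = R × output overshoot = 4 dB → input = -39 + 4 = -35 dBFS.

-35 dBFS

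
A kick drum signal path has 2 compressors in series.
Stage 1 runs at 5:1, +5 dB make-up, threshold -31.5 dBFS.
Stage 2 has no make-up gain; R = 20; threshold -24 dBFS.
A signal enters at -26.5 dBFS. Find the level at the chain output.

-25.5 dBFS

Stage 1: -26.5 dBFS is 5 dB over -31.5 dBFS; at 5:1 that becomes 1 dB over, giving -30.5 dBFS; +5 dB make-up → -25.5 dBFS.
Stage 2: below threshold (-25.5 ≤ -24); passes unchanged; output -25.5 dBFS.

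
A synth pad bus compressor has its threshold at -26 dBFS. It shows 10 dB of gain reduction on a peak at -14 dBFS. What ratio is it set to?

6:1

Input overshoot = -14 − (-26) = 12 dB.
Output overshoot = 12 − 10 = 2 dB.
Ratio = input overshoot / output overshoot = 12 / 2 = 6.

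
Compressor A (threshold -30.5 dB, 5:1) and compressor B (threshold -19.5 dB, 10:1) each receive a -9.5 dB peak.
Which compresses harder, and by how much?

A, by 7.8 dB

A: GR = 21 − 21/5 = 16.8 dB.
B: GR = 10 − 10/10 = 9 dB.
Difference: 7.8 dB in favour of A.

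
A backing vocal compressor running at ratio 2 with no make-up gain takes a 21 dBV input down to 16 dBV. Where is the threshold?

11 dBV

Let T be the threshold. Output overshoot = (input overshoot)/R, so 16 − T = (21 − T)/2.
2·(16 − T) = 21 − T → 1·T = 32 − 21 = 11.
T = 11/1 = 11 dBV.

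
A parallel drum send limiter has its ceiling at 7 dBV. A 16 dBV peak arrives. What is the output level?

The limiter clamps the peak to its 7 dBV ceiling.

7 dBV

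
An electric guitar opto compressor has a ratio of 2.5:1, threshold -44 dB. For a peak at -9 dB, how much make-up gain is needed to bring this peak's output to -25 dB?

5 dB

Overshoot 35 dB → 35/2.5 = 14 dB after compression, so the compressed level is -44 + 14 = -30 dB.
Make-up = target − compressed = -25 − (-30) = 5 dB.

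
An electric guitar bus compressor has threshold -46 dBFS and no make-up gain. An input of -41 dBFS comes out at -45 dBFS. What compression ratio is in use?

Input overshoot = -41 − (-46) = 5 dB; output overshoot = -45 − (-46) = 1 dB.
Ratio = 5 / 1 = 5.

5:1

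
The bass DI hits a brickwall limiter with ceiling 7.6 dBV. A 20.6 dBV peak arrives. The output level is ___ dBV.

7.6 dBV

At ∞:1, everything above 7.6 dBV is held at the ceiling.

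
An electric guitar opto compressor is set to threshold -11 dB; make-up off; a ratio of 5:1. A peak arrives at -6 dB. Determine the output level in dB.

-10 dB

Overshoot: -6 − (-11) = 5 dB.
The 5 dB excess becomes 1 dB after 5:1 reduction.
So the level is -11 + 1 = -10 dB.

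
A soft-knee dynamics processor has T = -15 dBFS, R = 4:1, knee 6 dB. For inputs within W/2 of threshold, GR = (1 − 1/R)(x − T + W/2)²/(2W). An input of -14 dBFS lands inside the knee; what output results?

x − T + W/2 = -14 − (-15) + 3 = 4.
GR = (1 − 1/4) × 4² / 12 = 0.75 × 16 / 12 = 1 dB.
Output = -14 − 1 = -15 dBFS.

-15 dBFS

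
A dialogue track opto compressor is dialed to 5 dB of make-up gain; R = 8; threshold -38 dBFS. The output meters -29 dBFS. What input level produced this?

-6 dBFS

Stripping the +5 dB make-up gives -34 dBFS at the gain stage.
That's 4 dB above the -38 dBFS threshold.
Undo the ratio: input overshoot = 4 × 8 = 32 dB, giving input = -6 dBFS.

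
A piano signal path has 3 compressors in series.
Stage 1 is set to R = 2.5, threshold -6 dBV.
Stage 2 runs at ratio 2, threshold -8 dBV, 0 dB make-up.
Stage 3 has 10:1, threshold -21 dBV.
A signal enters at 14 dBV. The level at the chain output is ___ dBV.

-19.2 dBV

Stage 1: 20 dB above -6 dBV, reduced 2.5:1 to 8 dB above → 2 dBV.
Stage 2: 2 dBV is 10 dB over -8 dBV; at 2:1 that becomes 5 dB over, giving -3 dBV.
Stage 3: overshoot 18 dB → 18/10 = 1.8 dB → -19.2 dBV.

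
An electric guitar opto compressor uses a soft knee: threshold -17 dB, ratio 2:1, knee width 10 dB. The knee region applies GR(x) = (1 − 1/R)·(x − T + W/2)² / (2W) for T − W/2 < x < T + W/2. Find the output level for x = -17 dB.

-17.625 dB

x − T + W/2 = -17 − (-17) + 5 = 5.
GR = (1 − 1/2) × 5² / 20 = 0.5 × 25 / 20 = 0.625 dB.
Output = -17 − 0.625 = -17.625 dB.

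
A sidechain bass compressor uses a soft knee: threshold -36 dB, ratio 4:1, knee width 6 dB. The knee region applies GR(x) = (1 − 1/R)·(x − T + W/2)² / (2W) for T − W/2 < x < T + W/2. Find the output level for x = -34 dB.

x − T + W/2 = -34 − (-36) + 3 = 5.
GR = (1 − 1/4) × 5² / 12 = 0.75 × 25 / 12 = 1.5625 dB.
Output = -34 − 1.5625 = -35.5625 dB.

-35.5625 dB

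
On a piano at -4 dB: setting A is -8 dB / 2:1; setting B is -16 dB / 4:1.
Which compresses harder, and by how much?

A: 4 dB over, compressed to 2 dB over, so 2 dB of GR.
B: 12 dB over, compressed to 3 dB over, so 9 dB of GR.
Difference: 7 dB in favour of B.

B, by 7 dB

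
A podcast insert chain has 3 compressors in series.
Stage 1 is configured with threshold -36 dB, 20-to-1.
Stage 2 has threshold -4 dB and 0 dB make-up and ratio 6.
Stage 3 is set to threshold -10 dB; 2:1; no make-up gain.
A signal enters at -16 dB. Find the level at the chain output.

Stage 1: overshoot 20 dB → 20/20 = 1 dB → -35 dB.
Stage 2: -35 dB is at or below the -4 dB threshold — no compression; output -35 dB.
Stage 3: -35 dB ≤ -10 dB, so stage 3 doesn't engage; output -35 dB.

-35 dB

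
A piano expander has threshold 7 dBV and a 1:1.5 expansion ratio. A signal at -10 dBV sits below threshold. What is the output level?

Below threshold, a 1:1.5 expander applies gain = (1.5−1)×(T − x) of attenuation.
(1.5−1) × 17 = 8.5 dB, so output = -10 − 8.5 = -18.5 dBV.

-18.5 dBV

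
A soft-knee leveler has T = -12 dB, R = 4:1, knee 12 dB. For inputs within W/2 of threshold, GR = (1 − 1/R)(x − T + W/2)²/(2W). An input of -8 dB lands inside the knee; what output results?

-11.125 dB

x − T + W/2 = -8 − (-12) + 6 = 10.
GR = (1 − 1/4) × 10² / 24 = 0.75 × 100 / 24 = 3.125 dB.
Output = -8 − 3.125 = -11.125 dB.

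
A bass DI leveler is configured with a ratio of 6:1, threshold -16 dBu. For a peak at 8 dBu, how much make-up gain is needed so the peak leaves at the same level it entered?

The peak compresses to -16 + 24/6 = -12 dBu.
To reach 8 dBu requires 8 − (-12) = 20 dB of make-up.

20 dB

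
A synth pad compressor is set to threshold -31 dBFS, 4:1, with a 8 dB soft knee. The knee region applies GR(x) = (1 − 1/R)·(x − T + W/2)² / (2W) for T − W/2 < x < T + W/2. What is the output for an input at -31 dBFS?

x − T + W/2 = -31 − (-31) + 4 = 4.
GR = (1 − 1/4) × 4² / 16 = 0.75 × 16 / 16 = 0.75 dB.
Output = -31 − 0.75 = -31.75 dBFS.

-31.75 dBFS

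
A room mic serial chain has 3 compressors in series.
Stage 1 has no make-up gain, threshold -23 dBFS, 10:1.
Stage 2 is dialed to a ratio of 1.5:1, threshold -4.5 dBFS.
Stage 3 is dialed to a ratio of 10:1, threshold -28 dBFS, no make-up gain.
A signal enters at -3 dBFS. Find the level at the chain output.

Stage 1: -3 dBFS is 20 dB over -23 dBFS; at 10:1 that becomes 2 dB over, giving -21 dBFS.
Stage 2: -21 dBFS is at or below the -4.5 dBFS threshold — no compression; output -21 dBFS.
Stage 3: -21 dBFS is 7 dB over -28 dBFS; at 10:1 that becomes 0.7 dB over, giving -27.3 dBFS.

-27.3 dBFS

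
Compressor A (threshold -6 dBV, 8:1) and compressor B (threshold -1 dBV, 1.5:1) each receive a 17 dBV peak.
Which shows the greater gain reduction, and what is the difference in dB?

A, by 14.125 dB

A: overshoot 23 dB → output overshoot 2.875 dB → GR 20.125 dB.
B: overshoot 18 dB → output overshoot 12 dB → GR 6 dB.
Difference: 14.125 dB in favour of A.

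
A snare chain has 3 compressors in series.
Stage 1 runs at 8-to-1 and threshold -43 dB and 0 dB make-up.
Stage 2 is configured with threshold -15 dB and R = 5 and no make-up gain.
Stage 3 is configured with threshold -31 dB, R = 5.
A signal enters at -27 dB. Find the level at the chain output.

Stage 1: -27 dB is 16 dB over -43 dB; at 8:1 that becomes 2 dB over, giving -41 dB.
Stage 2: -41 dB ≤ -15 dB, so stage 2 doesn't engage; output -41 dB.
Stage 3: -41 dB is at or below the -31 dB threshold — no compression; output -41 dB.

-41 dB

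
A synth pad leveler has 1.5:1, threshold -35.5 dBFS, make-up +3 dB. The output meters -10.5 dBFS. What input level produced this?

Before make-up, the level was -10.5 − 3 = -13.5 dBFS.
The compressed level sits -13.5 − (-35.5) = 22 dB over threshold.
Input overshoot = R × output overshoot = 33 dB → input = -35.5 + 33 = -2.5 dBFS.

-2.5 dBFS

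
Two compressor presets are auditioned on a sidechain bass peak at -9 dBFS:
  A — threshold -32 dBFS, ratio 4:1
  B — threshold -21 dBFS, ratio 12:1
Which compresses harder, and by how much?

A, by 6.25 dB

A: 23 dB over, compressed to 5.75 dB over, so 17.25 dB of GR.
B: 12 dB over, compressed to 1 dB over, so 11 dB of GR.
A reduces 6.25 dB more.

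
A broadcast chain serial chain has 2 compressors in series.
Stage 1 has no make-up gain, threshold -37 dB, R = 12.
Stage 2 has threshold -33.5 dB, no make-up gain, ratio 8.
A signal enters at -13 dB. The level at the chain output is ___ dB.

-35 dB

Stage 1: 24 dB above -37 dB, reduced 12:1 to 2 dB above → -35 dB.
Stage 2: below threshold (-35 ≤ -33.5); passes unchanged; output -35 dB.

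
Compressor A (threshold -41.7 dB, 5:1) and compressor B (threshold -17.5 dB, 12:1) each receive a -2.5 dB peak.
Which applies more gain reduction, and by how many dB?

A, by 17.61 dB

A: GR = 39.2 − 39.2/5 = 31.36 dB.
B: GR = 15 − 15/12 = 13.75 dB.
A applies 17.61 dB more gain reduction.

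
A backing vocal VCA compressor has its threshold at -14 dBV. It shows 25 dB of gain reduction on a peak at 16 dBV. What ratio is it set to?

Input overshoot = 16 − (-14) = 30 dB.
Output overshoot = 30 − 25 = 5 dB.
Ratio = input overshoot / output overshoot = 30 / 5 = 6.

6:1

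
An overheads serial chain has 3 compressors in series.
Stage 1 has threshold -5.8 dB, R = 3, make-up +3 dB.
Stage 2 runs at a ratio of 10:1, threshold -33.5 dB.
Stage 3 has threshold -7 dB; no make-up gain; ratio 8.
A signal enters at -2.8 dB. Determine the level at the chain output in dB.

Stage 1: -2.8 dB is 3 dB over -5.8 dB; at 3:1 that becomes 1 dB over, giving -4.8 dB; +3 dB make-up → -1.8 dB.
Stage 2: 31.7 dB above -33.5 dB, reduced 10:1 to 3.17 dB above → -30.33 dB.
Stage 3: -30.33 dB is at or below the -7 dB threshold — no compression; output -30.33 dB.

-30.33 dB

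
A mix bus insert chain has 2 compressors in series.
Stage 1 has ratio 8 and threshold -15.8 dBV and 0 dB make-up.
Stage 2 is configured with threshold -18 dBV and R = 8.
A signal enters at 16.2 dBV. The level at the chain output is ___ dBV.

-17.225 dBV

Stage 1: 32 dB above -15.8 dBV, reduced 8:1 to 4 dB above → -11.8 dBV.
Stage 2: overshoot 6.2 dB → 6.2/8 = 0.775 dB → -17.225 dBV.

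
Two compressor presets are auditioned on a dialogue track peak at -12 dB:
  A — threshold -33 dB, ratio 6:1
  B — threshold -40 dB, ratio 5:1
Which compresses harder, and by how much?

A: 21 dB over, compressed to 3.5 dB over, so 17.5 dB of GR.
B: 28 dB over, compressed to 5.6 dB over, so 22.4 dB of GR.
B applies 4.9 dB more gain reduction.

B, by 4.9 dB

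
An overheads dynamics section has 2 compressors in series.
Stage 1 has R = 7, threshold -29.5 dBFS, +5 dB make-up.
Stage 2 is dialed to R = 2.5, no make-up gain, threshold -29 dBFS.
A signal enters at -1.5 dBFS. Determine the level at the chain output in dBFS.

-25.6 dBFS

Stage 1: 28 dB above -29.5 dBFS, reduced 7:1 to 4 dB above → -25.5 dBFS; +5 dB make-up → -20.5 dBFS.
Stage 2: -20.5 dBFS is 8.5 dB over -29 dBFS; at 2.5:1 that becomes 3.4 dB over, giving -25.6 dBFS.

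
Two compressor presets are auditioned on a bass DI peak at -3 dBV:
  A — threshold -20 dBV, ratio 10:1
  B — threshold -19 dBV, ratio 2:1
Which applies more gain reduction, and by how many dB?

A, by 7.3 dB

A: overshoot 17 dB → output overshoot 1.7 dB → GR 15.3 dB.
B: overshoot 16 dB → output overshoot 8 dB → GR 8 dB.
Difference: 7.3 dB in favour of A.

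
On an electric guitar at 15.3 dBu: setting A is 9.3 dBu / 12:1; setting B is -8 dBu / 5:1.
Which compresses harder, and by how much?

B, by 13.14 dB

A: GR = 6 − 6/12 = 5.5 dB.
B: GR = 23.3 − 23.3/5 = 18.64 dB.
Difference: 13.14 dB in favour of B.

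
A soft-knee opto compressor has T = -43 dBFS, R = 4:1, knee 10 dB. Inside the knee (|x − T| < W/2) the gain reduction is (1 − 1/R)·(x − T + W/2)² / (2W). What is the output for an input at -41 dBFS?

x − T + W/2 = -41 − (-43) + 5 = 7.
GR = (1 − 1/4) × 7² / 20 = 0.75 × 49 / 20 = 1.8375 dB.
Output = -41 − 1.8375 = -42.8375 dBFS.

-42.8375 dBFS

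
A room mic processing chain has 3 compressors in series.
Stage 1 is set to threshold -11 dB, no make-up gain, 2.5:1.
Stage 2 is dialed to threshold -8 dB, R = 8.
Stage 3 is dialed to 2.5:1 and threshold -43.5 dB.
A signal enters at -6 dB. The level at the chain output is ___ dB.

-29.7 dB

Stage 1: 5 dB above -11 dB, reduced 2.5:1 to 2 dB above → -9 dB.
Stage 2: -9 dB is at or below the -8 dB threshold — no compression; output -9 dB.
Stage 3: 34.5 dB above -43.5 dB, reduced 2.5:1 to 13.8 dB above → -29.7 dB.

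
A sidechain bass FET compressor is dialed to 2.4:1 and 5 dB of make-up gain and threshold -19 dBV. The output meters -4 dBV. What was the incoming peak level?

5 dBV

Stripping the +5 dB make-up gives -9 dBV at the gain stage.
The compressed level sits -9 − (-19) = 10 dB over threshold.
Undo the ratio: input overshoot = 10 × 2.4 = 24 dB, giving input = 5 dBV.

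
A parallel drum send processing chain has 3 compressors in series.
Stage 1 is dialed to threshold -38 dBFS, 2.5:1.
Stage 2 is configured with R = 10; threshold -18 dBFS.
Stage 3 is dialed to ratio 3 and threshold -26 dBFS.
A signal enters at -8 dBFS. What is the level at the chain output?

Stage 1: -8 dBFS is 30 dB over -38 dBFS; at 2.5:1 that becomes 12 dB over, giving -26 dBFS.
Stage 2: -26 dBFS ≤ -18 dBFS, so stage 2 doesn't engage; output -26 dBFS.
Stage 3: below threshold (-26 ≤ -26); passes unchanged; output -26 dBFS.

-26 dBFS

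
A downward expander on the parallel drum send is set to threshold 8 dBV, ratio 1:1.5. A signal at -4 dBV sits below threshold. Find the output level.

Below threshold, a 1:1.5 expander applies gain = (1.5−1)×(T − x) of attenuation.
(1.5−1) × 12 = 6 dB, so output = -4 − 6 = -10 dBV.

-10 dBV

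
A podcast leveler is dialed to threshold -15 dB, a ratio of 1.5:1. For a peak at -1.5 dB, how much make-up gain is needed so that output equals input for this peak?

4.5 dB

Overshoot 13.5 dB → 13.5/1.5 = 9 dB after compression, so the compressed level is -15 + 9 = -6 dB.
Make-up = target − compressed = -1.5 − (-6) = 4.5 dB.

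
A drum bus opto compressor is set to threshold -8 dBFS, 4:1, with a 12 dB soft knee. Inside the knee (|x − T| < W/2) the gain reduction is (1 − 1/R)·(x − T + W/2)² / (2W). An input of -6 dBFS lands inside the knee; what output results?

x − T + W/2 = -6 − (-8) + 6 = 8.
GR = (1 − 1/4) × 8² / 24 = 0.75 × 64 / 24 = 2 dB.
Output = -6 − 2 = -8 dBFS.

-8 dBFS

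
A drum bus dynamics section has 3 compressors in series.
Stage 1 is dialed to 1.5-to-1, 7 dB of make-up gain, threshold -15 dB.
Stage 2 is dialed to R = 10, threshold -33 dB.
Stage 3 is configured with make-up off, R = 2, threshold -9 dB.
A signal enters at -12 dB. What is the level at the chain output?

-30.3 dB

Stage 1: overshoot 3 dB → 3/1.5 = 2 dB → -13 dB; +7 dB make-up → -6 dB.
Stage 2: 27 dB above -33 dB, reduced 10:1 to 2.7 dB above → -30.3 dB.
Stage 3: below threshold (-30.3 ≤ -9); passes unchanged; output -30.3 dB.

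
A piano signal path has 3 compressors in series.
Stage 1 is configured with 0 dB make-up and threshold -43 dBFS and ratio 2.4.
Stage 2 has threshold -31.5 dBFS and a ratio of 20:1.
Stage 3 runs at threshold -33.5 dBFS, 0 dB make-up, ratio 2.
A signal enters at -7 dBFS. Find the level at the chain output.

Stage 1: overshoot 36 dB → 36/2.4 = 15 dB → -28 dBFS.
Stage 2: 3.5 dB above -31.5 dBFS, reduced 20:1 to 0.175 dB above → -31.325 dBFS.
Stage 3: -31.325 dBFS is 2.175 dB over -33.5 dBFS; at 2:1 that becomes 1.0875 dB over, giving -32.4125 dBFS.

-32.4125 dBFS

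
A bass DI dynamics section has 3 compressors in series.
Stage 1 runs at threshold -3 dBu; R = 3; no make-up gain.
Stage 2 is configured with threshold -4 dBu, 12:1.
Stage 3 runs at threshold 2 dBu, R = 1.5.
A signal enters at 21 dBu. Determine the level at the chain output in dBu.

-3.25 dBu

Stage 1: 24 dB above -3 dBu, reduced 3:1 to 8 dB above → 5 dBu.
Stage 2: overshoot 9 dB → 9/12 = 0.75 dB → -3.25 dBu.
Stage 3: -3.25 dBu is at or below the 2 dBu threshold — no compression; output -3.25 dBu.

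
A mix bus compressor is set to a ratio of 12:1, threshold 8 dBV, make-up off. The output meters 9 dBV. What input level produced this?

Post-compression overshoot = 9 − 8 = 1 dB.
Before 12:1 compression the overshoot was 1 × 12 = 12 dB, so input = 8 + 12 = 20 dBV.

20 dBV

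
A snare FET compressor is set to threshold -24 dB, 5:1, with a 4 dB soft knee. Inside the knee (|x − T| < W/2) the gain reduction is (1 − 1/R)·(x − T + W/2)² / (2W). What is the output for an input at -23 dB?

x − T + W/2 = -23 − (-24) + 2 = 3.
GR = (1 − 1/5) × 3² / 8 = 0.8 × 9 / 8 = 0.9 dB.
Output = -23 − 0.9 = -23.9 dB.

-23.9 dB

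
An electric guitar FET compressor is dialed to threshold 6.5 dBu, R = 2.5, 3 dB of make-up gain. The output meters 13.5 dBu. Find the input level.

16.5 dBu

Stripping the +3 dB make-up gives 10.5 dBu at the gain stage.
That's 4 dB above the 6.5 dBu threshold.
Input overshoot = R × output overshoot = 10 dB → input = 6.5 + 10 = 16.5 dBu.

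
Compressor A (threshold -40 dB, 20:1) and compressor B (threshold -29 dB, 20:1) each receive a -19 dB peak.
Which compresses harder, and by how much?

A, by 10.45 dB

A: 21 dB over, compressed to 1.05 dB over, so 19.95 dB of GR.
B: 10 dB over, compressed to 0.5 dB over, so 9.5 dB of GR.
Difference: 10.45 dB in favour of A.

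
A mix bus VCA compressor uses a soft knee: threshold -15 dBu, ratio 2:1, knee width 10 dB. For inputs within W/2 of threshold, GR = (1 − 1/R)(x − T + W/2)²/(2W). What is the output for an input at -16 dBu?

-16.4 dBu

x − T + W/2 = -16 − (-15) + 5 = 4.
GR = (1 − 1/2) × 4² / 20 = 0.5 × 16 / 20 = 0.4 dB.
Output = -16 − 0.4 = -16.4 dBu.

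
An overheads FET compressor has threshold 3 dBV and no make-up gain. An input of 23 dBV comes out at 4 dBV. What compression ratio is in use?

20:1

Input overshoot = 23 − 3 = 20 dB; output overshoot = 4 − 3 = 1 dB.
Ratio = 20 / 1 = 20.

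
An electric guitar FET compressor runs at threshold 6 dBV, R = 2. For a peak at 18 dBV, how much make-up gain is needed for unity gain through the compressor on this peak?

Overshoot 12 dB → 12/2 = 6 dB after compression, so the compressed level is 6 + 6 = 12 dBV.
Make-up = target − compressed = 18 − 12 = 6 dB.

6 dB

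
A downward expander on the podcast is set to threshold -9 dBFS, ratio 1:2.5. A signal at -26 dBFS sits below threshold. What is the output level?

Undershoot = (-9) − (-26) = 17 dB.
At 1:2.5, that expands to 42.5 dB under threshold.
Output = -9 − 42.5 = -51.5 dBFS.

-51.5 dBFS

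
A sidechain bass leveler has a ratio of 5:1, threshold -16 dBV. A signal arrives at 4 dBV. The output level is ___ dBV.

4 dBV sits 20 dB over threshold.
At 5:1 the overshoot is divided by 5, leaving 4 dB above threshold.
Output = -16 + 4 = -12 dBV.

-12 dBV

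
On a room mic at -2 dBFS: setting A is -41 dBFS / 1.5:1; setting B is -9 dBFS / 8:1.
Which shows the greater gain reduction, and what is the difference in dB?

A, by 6.875 dB

A: 39 dB over, compressed to 26 dB over, so 13 dB of GR.
B: 7 dB over, compressed to 0.875 dB over, so 6.125 dB of GR.
A reduces 6.875 dB more.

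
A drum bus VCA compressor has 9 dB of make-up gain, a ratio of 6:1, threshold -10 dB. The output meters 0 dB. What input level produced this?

Before make-up, the level was 0 − 9 = -9 dB.
The compressed level sits -9 − (-10) = 1 dB over threshold.
Undo the ratio: input overshoot = 1 × 6 = 6 dB, giving input = -4 dB.

-4 dB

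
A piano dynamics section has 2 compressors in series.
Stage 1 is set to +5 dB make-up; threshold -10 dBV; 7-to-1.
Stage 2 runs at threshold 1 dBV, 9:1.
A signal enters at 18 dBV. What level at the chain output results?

Stage 1: 28 dB above -10 dBV, reduced 7:1 to 4 dB above → -6 dBV; +5 dB make-up → -1 dBV.
Stage 2: -1 dBV ≤ 1 dBV, so stage 2 doesn't engage; output -1 dBV.

-1 dBV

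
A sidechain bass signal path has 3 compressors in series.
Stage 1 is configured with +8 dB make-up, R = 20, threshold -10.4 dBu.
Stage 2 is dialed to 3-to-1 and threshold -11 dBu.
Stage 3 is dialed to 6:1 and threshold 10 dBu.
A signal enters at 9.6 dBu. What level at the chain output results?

Stage 1: 20 dB above -10.4 dBu, reduced 20:1 to 1 dB above → -9.4 dBu; +8 dB make-up → -1.4 dBu.
Stage 2: overshoot 9.6 dB → 9.6/3 = 3.2 dB → -7.8 dBu.
Stage 3: -7.8 dBu is at or below the 10 dBu threshold — no compression; output -7.8 dBu.

-7.8 dBu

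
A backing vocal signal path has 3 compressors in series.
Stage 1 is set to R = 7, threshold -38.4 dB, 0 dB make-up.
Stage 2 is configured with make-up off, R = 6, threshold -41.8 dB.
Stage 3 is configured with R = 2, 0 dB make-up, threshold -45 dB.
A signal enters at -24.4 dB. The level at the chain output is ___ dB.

Stage 1: -24.4 dB is 14 dB over -38.4 dB; at 7:1 that becomes 2 dB over, giving -36.4 dB.
Stage 2: -36.4 dB is 5.4 dB over -41.8 dB; at 6:1 that becomes 0.9 dB over, giving -40.9 dB.
Stage 3: 4.1 dB above -45 dB, reduced 2:1 to 2.05 dB above → -42.95 dB.

-42.95 dB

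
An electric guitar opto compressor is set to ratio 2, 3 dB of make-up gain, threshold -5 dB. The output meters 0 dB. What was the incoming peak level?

Remove make-up: 0 − 3 = -3 dB.
The compressed level sits -3 − (-5) = 2 dB over threshold.
Input overshoot = R × output overshoot = 4 dB → input = -5 + 4 = -1 dB.

-1 dB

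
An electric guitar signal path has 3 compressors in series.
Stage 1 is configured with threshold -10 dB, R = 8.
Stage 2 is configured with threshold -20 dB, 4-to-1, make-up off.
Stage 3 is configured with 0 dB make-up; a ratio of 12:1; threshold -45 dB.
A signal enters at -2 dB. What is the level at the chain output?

Stage 1: 8 dB above -10 dB, reduced 8:1 to 1 dB above → -9 dB.
Stage 2: 11 dB above -20 dB, reduced 4:1 to 2.75 dB above → -17.25 dB.
Stage 3: 27.75 dB above -45 dB, reduced 12:1 to 2.3125 dB above → -42.6875 dB.

-42.6875 dB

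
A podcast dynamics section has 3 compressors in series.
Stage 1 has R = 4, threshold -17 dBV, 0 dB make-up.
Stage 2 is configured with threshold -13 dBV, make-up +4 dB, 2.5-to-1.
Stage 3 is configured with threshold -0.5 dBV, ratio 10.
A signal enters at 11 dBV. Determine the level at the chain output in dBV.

Stage 1: 28 dB above -17 dBV, reduced 4:1 to 7 dB above → -10 dBV.
Stage 2: -10 dBV is 3 dB over -13 dBV; at 2.5:1 that becomes 1.2 dB over, giving -11.8 dBV; +4 dB make-up → -7.8 dBV.
Stage 3: below threshold (-7.8 ≤ -0.5); passes unchanged; output -7.8 dBV.

-7.8 dBV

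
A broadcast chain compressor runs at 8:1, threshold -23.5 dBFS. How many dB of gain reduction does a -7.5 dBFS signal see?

14 dB

Overshoot = -7.5 − (-23.5) = 16 dB.
At 8:1, output sits 16/8 = 2 dB above threshold.
GR = overshoot in − overshoot out = 16 − 2 = 14 dB.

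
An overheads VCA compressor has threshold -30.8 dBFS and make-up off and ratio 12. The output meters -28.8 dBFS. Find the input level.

Post-compression overshoot = -28.8 − (-30.8) = 2 dB.
Input overshoot = R × output overshoot = 24 dB → input = -30.8 + 24 = -6.8 dBFS.

-6.8 dBFS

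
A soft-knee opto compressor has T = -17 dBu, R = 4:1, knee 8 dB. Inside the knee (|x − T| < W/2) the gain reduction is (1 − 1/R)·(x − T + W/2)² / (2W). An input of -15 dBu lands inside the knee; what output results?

x − T + W/2 = -15 − (-17) + 4 = 6.
GR = (1 − 1/4) × 6² / 16 = 0.75 × 36 / 16 = 1.6875 dB.
Output = -15 − 1.6875 = -16.6875 dBu.

-16.6875 dBu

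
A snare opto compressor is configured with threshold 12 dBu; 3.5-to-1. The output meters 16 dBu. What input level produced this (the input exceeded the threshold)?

That's 4 dB above the 12 dBu threshold.
Undo the ratio: input overshoot = 4 × 3.5 = 14 dB, giving input = 26 dBu.

26 dBu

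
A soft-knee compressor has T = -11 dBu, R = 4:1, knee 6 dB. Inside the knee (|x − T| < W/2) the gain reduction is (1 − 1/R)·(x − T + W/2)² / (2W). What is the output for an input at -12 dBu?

x − T + W/2 = -12 − (-11) + 3 = 2.
GR = (1 − 1/4) × 2² / 12 = 0.75 × 4 / 12 = 0.25 dB.
Output = -12 − 0.25 = -12.25 dBu.

-12.25 dBu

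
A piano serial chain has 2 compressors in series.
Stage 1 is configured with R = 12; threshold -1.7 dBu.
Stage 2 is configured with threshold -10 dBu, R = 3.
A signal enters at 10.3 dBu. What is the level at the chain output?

Stage 1: 10.3 dBu is 12 dB over -1.7 dBu; at 12:1 that becomes 1 dB over, giving -0.7 dBu.
Stage 2: overshoot 9.3 dB → 9.3/3 = 3.1 dB → -6.9 dBu.

-6.9 dBu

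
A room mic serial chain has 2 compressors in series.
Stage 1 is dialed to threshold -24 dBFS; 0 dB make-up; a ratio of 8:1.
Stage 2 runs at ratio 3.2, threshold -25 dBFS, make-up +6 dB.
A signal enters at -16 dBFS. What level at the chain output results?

-18.375 dBFS

Stage 1: overshoot 8 dB → 8/8 = 1 dB → -23 dBFS.
Stage 2: overshoot 2 dB → 2/3.2 = 0.625 dB → -24.375 dBFS; +6 dB make-up → -18.375 dBFS.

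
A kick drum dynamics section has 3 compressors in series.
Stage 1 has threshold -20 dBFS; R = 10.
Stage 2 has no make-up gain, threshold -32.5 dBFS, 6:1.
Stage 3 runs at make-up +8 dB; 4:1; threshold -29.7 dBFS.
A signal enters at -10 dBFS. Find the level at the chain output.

Stage 1: -10 dBFS is 10 dB over -20 dBFS; at 10:1 that becomes 1 dB over, giving -19 dBFS.
Stage 2: overshoot 13.5 dB → 13.5/6 = 2.25 dB → -30.25 dBFS.
Stage 3: -30.25 dBFS is at or below the -29.7 dBFS threshold — no compression; make-up brings it to -22.25 dBFS.

-22.25 dBFS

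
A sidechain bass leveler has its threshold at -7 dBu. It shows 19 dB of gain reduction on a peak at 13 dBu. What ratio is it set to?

20:1

Input overshoot = 13 − (-7) = 20 dB.
Output overshoot = 20 − 19 = 1 dB.
Ratio = input overshoot / output overshoot = 20 / 1 = 20.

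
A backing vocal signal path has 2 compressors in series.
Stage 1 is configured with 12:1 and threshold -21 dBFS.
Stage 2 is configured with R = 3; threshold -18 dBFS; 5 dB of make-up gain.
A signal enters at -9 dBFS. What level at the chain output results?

-15 dBFS

Stage 1: overshoot 12 dB → 12/12 = 1 dB → -20 dBFS.
Stage 2: -20 dBFS is at or below the -18 dBFS threshold — no compression; make-up brings it to -15 dBFS.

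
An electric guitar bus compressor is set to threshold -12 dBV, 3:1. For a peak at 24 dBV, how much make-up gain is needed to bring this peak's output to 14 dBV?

Without make-up, output = threshold + overshoot/3 = -12 + 12 = 0 dBV.
Gap to target: 14 dB.

14 dB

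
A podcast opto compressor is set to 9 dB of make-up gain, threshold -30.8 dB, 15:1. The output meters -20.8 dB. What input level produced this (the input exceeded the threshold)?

Remove make-up: -20.8 − 9 = -29.8 dB.
That's 1 dB above the -30.8 dB threshold.
Before 15:1 compression the overshoot was 1 × 15 = 15 dB, so input = -30.8 + 15 = -15.8 dB.

-15.8 dB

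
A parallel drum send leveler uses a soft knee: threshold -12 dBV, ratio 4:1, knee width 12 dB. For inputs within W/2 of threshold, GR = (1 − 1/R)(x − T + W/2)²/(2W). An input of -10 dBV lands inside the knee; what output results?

x − T + W/2 = -10 − (-12) + 6 = 8.
GR = (1 − 1/4) × 8² / 24 = 0.75 × 64 / 24 = 2 dB.
Output = -10 − 2 = -12 dBV.

-12 dBV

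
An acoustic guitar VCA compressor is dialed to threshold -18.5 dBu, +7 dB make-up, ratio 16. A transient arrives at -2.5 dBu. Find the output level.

-10.5 dBu

The input is 16 dB above the -18.5 dBu threshold.
At 16:1 the overshoot is divided by 16, leaving 1 dB above threshold.
That puts the output at -17.5 dBu; make-up adds 7 dB, giving -10.5 dBu.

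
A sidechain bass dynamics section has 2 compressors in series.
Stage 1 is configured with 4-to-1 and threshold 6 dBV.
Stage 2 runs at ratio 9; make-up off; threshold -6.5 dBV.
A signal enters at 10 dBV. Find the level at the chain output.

-5 dBV

Stage 1: 4 dB above 6 dBV, reduced 4:1 to 1 dB above → 7 dBV.
Stage 2: overshoot 13.5 dB → 13.5/9 = 1.5 dB → -5 dBV.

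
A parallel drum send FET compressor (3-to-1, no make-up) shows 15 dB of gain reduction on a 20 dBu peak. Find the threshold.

Input is 22.5 dB above T (since output overshoot × R = input overshoot: (5 − T)·3 = 20 − T gives T = -2.5 dBu).
Check: -2.5 + (20 − (-2.5))/3 = -2.5 + 7.5 = 5 dBu. ✓

-2.5 dBu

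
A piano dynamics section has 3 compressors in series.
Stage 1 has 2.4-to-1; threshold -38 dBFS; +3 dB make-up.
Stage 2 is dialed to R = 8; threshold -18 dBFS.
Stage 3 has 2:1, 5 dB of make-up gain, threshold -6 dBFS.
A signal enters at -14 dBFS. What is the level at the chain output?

Stage 1: overshoot 24 dB → 24/2.4 = 10 dB → -28 dBFS; +3 dB make-up → -25 dBFS.
Stage 2: below threshold (-25 ≤ -18); passes unchanged; output -25 dBFS.
Stage 3: -25 dBFS is at or below the -6 dBFS threshold — no compression; make-up brings it to -20 dBFS.

-20 dBFS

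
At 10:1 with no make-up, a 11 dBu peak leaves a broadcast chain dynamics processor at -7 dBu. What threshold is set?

Gain reduction = 11 − (-7) = 18 dB; output overshoot = GR / (R − 1) = 18 / 9 = 2 dB.
Threshold = output − output overshoot = -7 − 2 = -9 dBu.

-9 dBu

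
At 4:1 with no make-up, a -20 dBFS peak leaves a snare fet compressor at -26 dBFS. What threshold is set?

Input is 8 dB above T (since output overshoot × R = input overshoot: (-26 − T)·4 = -20 − T gives T = -28 dBFS).
Check: -28 + (-20 − (-28))/4 = -28 + 2 = -26 dBFS. ✓

-28 dBFS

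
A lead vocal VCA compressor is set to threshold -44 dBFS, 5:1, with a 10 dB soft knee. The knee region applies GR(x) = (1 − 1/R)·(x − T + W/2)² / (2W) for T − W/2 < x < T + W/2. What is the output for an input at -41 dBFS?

-43.56 dBFS

x − T + W/2 = -41 − (-44) + 5 = 8.
GR = (1 − 1/5) × 8² / 20 = 0.8 × 64 / 20 = 2.56 dB.
Output = -41 − 2.56 = -43.56 dBFS.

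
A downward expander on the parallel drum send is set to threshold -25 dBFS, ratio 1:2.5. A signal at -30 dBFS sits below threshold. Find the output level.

The input is 5 dB below the -25 dBFS threshold.
A 1:2.5 expander multiplies undershoot by 2.5: 5 × 2.5 = 12.5 dB below threshold.
Output = -25 − 12.5 = -37.5 dBFS.

-37.5 dBFS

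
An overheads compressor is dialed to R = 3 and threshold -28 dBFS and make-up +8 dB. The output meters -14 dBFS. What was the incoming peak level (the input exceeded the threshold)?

Before make-up, the level was -14 − 8 = -22 dBFS.
The compressed level sits -22 − (-28) = 6 dB over threshold.
Input overshoot = R × output overshoot = 18 dB → input = -28 + 18 = -10 dBFS.

-10 dBFS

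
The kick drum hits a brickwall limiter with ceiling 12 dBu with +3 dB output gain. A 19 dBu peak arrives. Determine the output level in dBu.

15 dBu

At ∞:1, everything above 12 dBu is held at the ceiling.
Output gain then adds 3 dB: 12 + 3 = 15 dBu.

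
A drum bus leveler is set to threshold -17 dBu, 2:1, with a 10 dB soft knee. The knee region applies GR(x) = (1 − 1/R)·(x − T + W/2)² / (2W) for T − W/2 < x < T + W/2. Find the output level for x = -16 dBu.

x − T + W/2 = -16 − (-17) + 5 = 6.
GR = (1 − 1/2) × 6² / 20 = 0.5 × 36 / 20 = 0.9 dB.
Output = -16 − 0.9 = -16.9 dBu.

-16.9 dBu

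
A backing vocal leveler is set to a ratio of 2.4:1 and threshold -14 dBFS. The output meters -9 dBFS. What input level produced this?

Post-compression overshoot = -9 − (-14) = 5 dB.
Undo the ratio: input overshoot = 5 × 2.4 = 12 dB, giving input = -2 dBFS.

-2 dBFS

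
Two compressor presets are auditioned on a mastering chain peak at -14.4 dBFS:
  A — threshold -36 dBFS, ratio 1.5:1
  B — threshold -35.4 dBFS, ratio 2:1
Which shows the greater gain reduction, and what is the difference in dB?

A: 21.6 dB over, compressed to 14.4 dB over, so 7.2 dB of GR.
B: 21 dB over, compressed to 10.5 dB over, so 10.5 dB of GR.
B reduces 3.3 dB more.

B, by 3.3 dB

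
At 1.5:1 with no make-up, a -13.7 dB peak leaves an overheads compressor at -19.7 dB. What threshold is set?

-31.7 dB

Let T be the threshold. Output overshoot = (input overshoot)/R, so -19.7 − T = (-13.7 − T)/1.5.
1.5·(-19.7 − T) = -13.7 − T → 0.5·T = -29.55 − (-13.7) = -15.85.
T = -15.85/0.5 = -31.7 dB.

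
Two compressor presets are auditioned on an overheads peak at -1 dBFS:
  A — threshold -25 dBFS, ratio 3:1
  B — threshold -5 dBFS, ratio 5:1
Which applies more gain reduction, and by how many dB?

A: 24 dB over, compressed to 8 dB over, so 16 dB of GR.
B: 4 dB over, compressed to 0.8 dB over, so 3.2 dB of GR.
A applies 12.8 dB more gain reduction.

A, by 12.8 dB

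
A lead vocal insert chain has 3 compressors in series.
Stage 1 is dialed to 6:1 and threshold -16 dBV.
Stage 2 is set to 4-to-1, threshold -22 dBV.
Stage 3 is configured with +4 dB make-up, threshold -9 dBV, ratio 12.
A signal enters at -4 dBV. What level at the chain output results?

Stage 1: 12 dB above -16 dBV, reduced 6:1 to 2 dB above → -14 dBV.
Stage 2: -14 dBV is 8 dB over -22 dBV; at 4:1 that becomes 2 dB over, giving -20 dBV.
Stage 3: -20 dBV ≤ -9 dBV, so stage 3 doesn't engage; make-up brings it to -16 dBV.

-16 dBV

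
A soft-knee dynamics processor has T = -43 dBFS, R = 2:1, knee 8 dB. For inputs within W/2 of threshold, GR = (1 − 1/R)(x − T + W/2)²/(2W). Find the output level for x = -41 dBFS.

x − T + W/2 = -41 − (-43) + 4 = 6.
GR = (1 − 1/2) × 6² / 16 = 0.5 × 36 / 16 = 1.125 dB.
Output = -41 − 1.125 = -42.125 dBFS.

-42.125 dBFS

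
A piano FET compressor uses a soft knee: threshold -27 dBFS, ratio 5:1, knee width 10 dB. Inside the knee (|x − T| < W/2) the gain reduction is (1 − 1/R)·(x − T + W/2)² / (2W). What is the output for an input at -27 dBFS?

x − T + W/2 = -27 − (-27) + 5 = 5.
GR = (1 − 1/5) × 5² / 20 = 0.8 × 25 / 20 = 1 dB.
Output = -27 − 1 = -28 dBFS.

-28 dBFS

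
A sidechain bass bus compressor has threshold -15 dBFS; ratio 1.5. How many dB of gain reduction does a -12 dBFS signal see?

1 dB

The signal is 3 dB above threshold.
After 1.5:1 compression the overshoot becomes 3/1.5 = 2 dB.
So the signal is attenuated by 3 − 2 = 1 dB.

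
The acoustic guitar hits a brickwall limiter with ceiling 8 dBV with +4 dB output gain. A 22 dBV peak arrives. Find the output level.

The limiter clamps the peak to its 8 dBV ceiling.
Output gain then adds 4 dB: 8 + 4 = 12 dBV.

12 dBV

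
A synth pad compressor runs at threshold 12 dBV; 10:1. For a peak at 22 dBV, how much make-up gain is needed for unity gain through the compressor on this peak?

9 dB

Without make-up, output = threshold + overshoot/10 = 12 + 1 = 13 dBV.
Gap to target: 9 dB.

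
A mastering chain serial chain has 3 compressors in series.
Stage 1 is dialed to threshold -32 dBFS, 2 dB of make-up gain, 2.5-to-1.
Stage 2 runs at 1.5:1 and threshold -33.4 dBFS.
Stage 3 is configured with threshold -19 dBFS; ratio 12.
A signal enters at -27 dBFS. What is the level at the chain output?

Stage 1: -27 dBFS is 5 dB over -32 dBFS; at 2.5:1 that becomes 2 dB over, giving -30 dBFS; +2 dB make-up → -28 dBFS.
Stage 2: 5.4 dB above -33.4 dBFS, reduced 1.5:1 to 3.6 dB above → -29.8 dBFS.
Stage 3: below threshold (-29.8 ≤ -19); passes unchanged; output -29.8 dBFS.

-29.8 dBFS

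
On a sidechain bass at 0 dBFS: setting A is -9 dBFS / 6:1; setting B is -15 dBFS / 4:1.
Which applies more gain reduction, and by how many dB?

A: GR = 9 − 9/6 = 7.5 dB.
B: GR = 15 − 15/4 = 11.25 dB.
Difference: 3.75 dB in favour of B.

B, by 3.75 dB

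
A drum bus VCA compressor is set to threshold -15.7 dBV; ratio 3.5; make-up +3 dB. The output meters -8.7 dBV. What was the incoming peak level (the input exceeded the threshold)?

-1.7 dBV

Stripping the +3 dB make-up gives -11.7 dBV at the gain stage.
Post-compression overshoot = -11.7 − (-15.7) = 4 dB.
Before 3.5:1 compression the overshoot was 4 × 3.5 = 14 dB, so input = -15.7 + 14 = -1.7 dBV.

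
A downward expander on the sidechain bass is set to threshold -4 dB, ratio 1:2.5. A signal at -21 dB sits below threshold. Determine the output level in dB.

Undershoot = (-4) − (-21) = 17 dB.
At 1:2.5, that expands to 42.5 dB under threshold.
Output = -4 − 42.5 = -46.5 dB.

-46.5 dB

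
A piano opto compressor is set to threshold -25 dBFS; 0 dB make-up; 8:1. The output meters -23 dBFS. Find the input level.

The compressed level sits -23 − (-25) = 2 dB over threshold.
Before 8:1 compression the overshoot was 2 × 8 = 16 dB, so input = -25 + 16 = -9 dBFS.

-9 dBFS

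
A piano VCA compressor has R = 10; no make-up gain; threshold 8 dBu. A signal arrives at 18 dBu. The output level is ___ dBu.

9 dBu

18 dBu sits 10 dB over threshold.
At 10:1 the overshoot is divided by 10, leaving 1 dB above threshold.
So the level is 8 + 1 = 9 dBu.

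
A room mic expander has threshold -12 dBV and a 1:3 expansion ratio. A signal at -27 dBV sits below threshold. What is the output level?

-57 dBV

The input is 15 dB below the -12 dBV threshold.
A 1:3 expander multiplies undershoot by 3: 15 × 3 = 45 dB below threshold.
Output = -12 − 45 = -57 dBV.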